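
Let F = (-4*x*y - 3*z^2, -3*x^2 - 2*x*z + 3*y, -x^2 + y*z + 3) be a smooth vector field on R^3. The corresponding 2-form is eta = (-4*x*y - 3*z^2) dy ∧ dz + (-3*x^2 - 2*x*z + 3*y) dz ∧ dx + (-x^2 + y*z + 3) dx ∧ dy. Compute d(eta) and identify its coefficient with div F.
d(eta) = (3 - 3*y) dx ∧ dy ∧ dz; div F = 3 - 3*y

For a 2-form in R^3 of the form above, applying d gives a 3-form with coefficient ∂P/∂x + ∂Q/∂y + ∂R/∂z:
  ∂P/∂x = -4*y
  ∂Q/∂y = 3
  ∂R/∂z = y
Sum = 3 - 3*y, which is exactly div F.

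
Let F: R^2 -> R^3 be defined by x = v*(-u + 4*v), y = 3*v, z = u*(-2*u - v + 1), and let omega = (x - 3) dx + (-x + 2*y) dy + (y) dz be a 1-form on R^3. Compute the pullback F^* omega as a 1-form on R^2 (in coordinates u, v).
F^* omega = (v*(u*v - 12*u - 4*v^2 - 3*v + 6)) du + (u^2*v - 12*u*v^2 + 3*u + 32*v^3 - 12*v^2 - 6*v) dv

Using F^*(f dg) = (f ∘ F) d(g ∘ F), substitute each coordinate x_i by F_i(u, v) in f_i, and replace dx_i by d F_i = (∂F_i/∂u) du + (∂F_i/∂v) dv.
  For the x component: f_1(F) = -u*v + 4*v^2 - 3; d F_1 = (-v) du + (-u + 8*v) dv
  For the y component: f_2(F) = v*(u - 4*v + 6); d F_2 = (0) du + (3) dv
  For the z component: f_3(F) = 3*v; d F_3 = (-4*u - v + 1) du + (-u) dv
Combining and collecting du, dv coefficients:
  coeff of du: v*(u*v - 12*u - 4*v^2 - 3*v + 6)
  coeff of dv: u^2*v - 12*u*v^2 + 3*u + 32*v^3 - 12*v^2 - 6*v
F^* omega = (v*(u*v - 12*u - 4*v^2 - 3*v + 6)) du + (u^2*v - 12*u*v^2 + 3*u + 32*v^3 - 12*v^2 - 6*v) dv.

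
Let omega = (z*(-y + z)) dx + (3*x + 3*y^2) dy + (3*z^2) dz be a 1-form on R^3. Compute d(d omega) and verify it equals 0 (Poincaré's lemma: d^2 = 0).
d(d omega) = 0

Step 1: d omega = sum_{i<j} (∂f_j/∂x_i - ∂f_i/∂x_j) dx_i ∧ dx_j:
  coeff of dx ∧ dy: z + 3
  coeff of dx ∧ dz: y - 2*z
  coeff of dy ∧ dz: 0
Step 2: Apply d again to each 2-form coefficient. The only possible 3-form in R^3 is dx ∧ dy ∧ dz, with coefficient
  ∂(coeff of dy∧dz)/∂x - ∂(coeff of dx∧dz)/∂y + ∂(coeff of dx∧dy)/∂z
  = ∂/∂x (0) - ∂/∂y (y - 2*z) + ∂/∂z (z + 3).
Each of these terms simplifies to sums of mixed partials that cancel in pairs. The result is 0 (by equality of mixed partials for smooth functions — Schwarz / Clairaut).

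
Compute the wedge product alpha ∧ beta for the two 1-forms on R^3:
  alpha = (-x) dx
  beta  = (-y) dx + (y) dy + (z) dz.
alpha ∧ beta = (-x*y) dx ∧ dy + (-x*z) dx ∧ dz

Distribute the wedge, using dx_i ∧ dx_j = -dx_j ∧ dx_i and dx_i ∧ dx_i = 0. For each pair (i, j) with i < j, the coefficient of dx_i ∧ dx_j in alpha ∧ beta is (alpha_i * beta_j - alpha_j * beta_i). Collecting: alpha ∧ beta = (-x*y) dx ∧ dy + (-x*z) dx ∧ dz.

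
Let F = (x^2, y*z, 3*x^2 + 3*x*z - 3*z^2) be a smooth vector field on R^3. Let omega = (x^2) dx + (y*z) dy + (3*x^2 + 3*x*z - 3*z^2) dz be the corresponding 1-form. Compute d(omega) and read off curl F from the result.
d(omega) = (-y) dy ∧ dz + (-6*x - 3*z) dz ∧ dx + (0) dx ∧ dy; curl F = (-y, -6*x - 3*z, 0)

d omega = sum_{i<j} (∂f_j/∂x_i - ∂f_i/∂x_j) dx_i ∧ dx_j. Under the identification (dy ∧ dz, dz ∧ dx, dx ∧ dy) ↔ (e_x, e_y, e_z), the coefficients are exactly the components of curl F. Compute:
  ∂R/∂y - ∂Q/∂z = (0) - (y) = -y
  ∂P/∂z - ∂R/∂x = (0) - (6*x + 3*z) = -6*x - 3*z
  ∂Q/∂x - ∂P/∂y = (0) - (0) = 0.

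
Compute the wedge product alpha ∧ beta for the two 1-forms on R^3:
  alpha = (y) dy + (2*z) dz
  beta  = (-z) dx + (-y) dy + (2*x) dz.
alpha ∧ beta = (y*z) dx ∧ dy + (2*y*(x + z)) dy ∧ dz + (2*z^2) dx ∧ dz

Distribute the wedge, using dx_i ∧ dx_j = -dx_j ∧ dx_i and dx_i ∧ dx_i = 0. For each pair (i, j) with i < j, the coefficient of dx_i ∧ dx_j in alpha ∧ beta is (alpha_i * beta_j - alpha_j * beta_i). Collecting: alpha ∧ beta = (y*z) dx ∧ dy + (2*y*(x + z)) dy ∧ dz + (2*z^2) dx ∧ dz.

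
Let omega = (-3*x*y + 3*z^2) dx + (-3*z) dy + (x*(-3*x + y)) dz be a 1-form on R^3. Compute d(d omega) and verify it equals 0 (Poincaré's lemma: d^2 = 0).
d(d omega) = 0

Step 1: d omega = sum_{i<j} (∂f_j/∂x_i - ∂f_i/∂x_j) dx_i ∧ dx_j:
  coeff of dx ∧ dy: 3*x
  coeff of dx ∧ dz: -6*x + y - 6*z
  coeff of dy ∧ dz: x + 3
Step 2: Apply d again to each 2-form coefficient. The only possible 3-form in R^3 is dx ∧ dy ∧ dz, with coefficient
  ∂(coeff of dy∧dz)/∂x - ∂(coeff of dx∧dz)/∂y + ∂(coeff of dx∧dy)/∂z
  = ∂/∂x (x + 3) - ∂/∂y (-6*x + y - 6*z) + ∂/∂z (3*x).
Each of these terms simplifies to sums of mixed partials that cancel in pairs. The result is 0 (by equality of mixed partials for smooth functions — Schwarz / Clairaut).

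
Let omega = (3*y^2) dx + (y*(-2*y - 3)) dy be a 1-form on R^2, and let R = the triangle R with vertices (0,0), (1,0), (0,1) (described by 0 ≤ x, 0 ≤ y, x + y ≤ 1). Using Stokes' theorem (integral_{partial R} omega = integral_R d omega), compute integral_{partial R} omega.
integral_(partial R) omega = -1

Stokes: integral_partial_R omega = integral_R d omega with d omega = (∂Q/∂x - ∂P/∂y) dx ∧ dy.
  ∂Q/∂x = 0
  ∂P/∂y = 6*y
  integrand = ∂Q/∂x - ∂P/∂y = -6*y.
Integrating over R: integral_0^1 integral_0^{1-x} (-6*y) dy dx = -1.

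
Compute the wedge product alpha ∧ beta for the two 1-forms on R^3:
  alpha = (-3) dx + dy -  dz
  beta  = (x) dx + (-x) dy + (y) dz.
alpha ∧ beta = (2*x) dx ∧ dy + (x - 3*y) dx ∧ dz + (-x + y) dy ∧ dz

Distribute the wedge, using dx_i ∧ dx_j = -dx_j ∧ dx_i and dx_i ∧ dx_i = 0. For each pair (i, j) with i < j, the coefficient of dx_i ∧ dx_j in alpha ∧ beta is (alpha_i * beta_j - alpha_j * beta_i). Collecting: alpha ∧ beta = (2*x) dx ∧ dy + (x - 3*y) dx ∧ dz + (-x + y) dy ∧ dz.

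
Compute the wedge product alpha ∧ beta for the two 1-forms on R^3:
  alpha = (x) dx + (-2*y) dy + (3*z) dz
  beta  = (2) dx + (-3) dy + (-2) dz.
alpha ∧ beta = (-3*x + 4*y) dx ∧ dy + (-2*x - 6*z) dx ∧ dz + (4*y + 9*z) dy ∧ dz

Distribute the wedge, using dx_i ∧ dx_j = -dx_j ∧ dx_i and dx_i ∧ dx_i = 0. For each pair (i, j) with i < j, the coefficient of dx_i ∧ dx_j in alpha ∧ beta is (alpha_i * beta_j - alpha_j * beta_i). Collecting: alpha ∧ beta = (-3*x + 4*y) dx ∧ dy + (-2*x - 6*z) dx ∧ dz + (4*y + 9*z) dy ∧ dz.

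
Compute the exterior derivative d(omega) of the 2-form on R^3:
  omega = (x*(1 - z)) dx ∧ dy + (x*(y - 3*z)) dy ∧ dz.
d(omega) = (-x + y - 3*z) dx ∧ dy ∧ dz

For a 2-form omega = sum_{i<j} g_{ij} dx_i ∧ dx_j, the exterior derivative is
  d(omega) = sum_{i<j} d(g_{ij}) ∧ dx_i ∧ dx_j = sum_{i<j, k} (∂g_{ij}/∂x_k) dx_k ∧ dx_i ∧ dx_j.
Expand each term, using dx_k ∧ dx_i ∧ dx_j = sgn(permutation) dx_{(a)} ∧ dx_{(b)} ∧ dx_{(c)} with (a < b < c) sorted:
  d(x*(1 - z)) includes (∂/∂z)(x*(1 - z)) dz = (-x) dz, which multiplied by dx ∧ dy gives (-x) dx ∧ dy ∧ dz
  d(x*(y - 3*z)) includes (∂/∂x)(x*(y - 3*z)) dx = (y - 3*z) dx, which multiplied by dy ∧ dz gives (y - 3*z) dx ∧ dy ∧ dz
Collecting like 3-forms: d(omega) = (-x + y - 3*z) dx ∧ dy ∧ dz.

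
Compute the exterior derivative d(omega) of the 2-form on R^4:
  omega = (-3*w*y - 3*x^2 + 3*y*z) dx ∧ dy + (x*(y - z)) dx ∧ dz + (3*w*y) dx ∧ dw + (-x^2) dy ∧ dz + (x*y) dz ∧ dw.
d(omega) = (-3*x + 3*y) dx ∧ dy ∧ dz + (-3*w - 3*y) dx ∧ dy ∧ dw + (y) dx ∧ dz ∧ dw + (x) dy ∧ dz ∧ dw

For a 2-form omega = sum_{i<j} g_{ij} dx_i ∧ dx_j, the exterior derivative is
  d(omega) = sum_{i<j} d(g_{ij}) ∧ dx_i ∧ dx_j = sum_{i<j, k} (∂g_{ij}/∂x_k) dx_k ∧ dx_i ∧ dx_j.
Expand each term, using dx_k ∧ dx_i ∧ dx_j = sgn(permutation) dx_{(a)} ∧ dx_{(b)} ∧ dx_{(c)} with (a < b < c) sorted:
  d(-3*w*y - 3*x^2 + 3*y*z) includes (∂/∂z)(-3*w*y - 3*x^2 + 3*y*z) dz = (3*y) dz, which multiplied by dx ∧ dy gives (3*y) dx ∧ dy ∧ dz
  d(-3*w*y - 3*x^2 + 3*y*z) includes (∂/∂w)(-3*w*y - 3*x^2 + 3*y*z) dw = (-3*y) dw, which multiplied by dx ∧ dy gives (-3*y) dx ∧ dy ∧ dw
  d(x*(y - z)) includes (∂/∂y)(x*(y - z)) dy = (x) dy, which multiplied by dx ∧ dz gives (-x) dx ∧ dy ∧ dz
  d(3*w*y) includes (∂/∂y)(3*w*y) dy = (3*w) dy, which multiplied by dx ∧ dw gives (-3*w) dx ∧ dy ∧ dw
  d(-x^2) includes (∂/∂x)(-x^2) dx = (-2*x) dx, which multiplied by dy ∧ dz gives (-2*x) dx ∧ dy ∧ dz
  d(x*y) includes (∂/∂x)(x*y) dx = (y) dx, which multiplied by dz ∧ dw gives (y) dx ∧ dz ∧ dw
  d(x*y) includes (∂/∂y)(x*y) dy = (x) dy, which multiplied by dz ∧ dw gives (x) dy ∧ dz ∧ dw
Collecting like 3-forms: d(omega) = (-3*x + 3*y) dx ∧ dy ∧ dz + (-3*w - 3*y) dx ∧ dy ∧ dw + (y) dx ∧ dz ∧ dw + (x) dy ∧ dz ∧ dw.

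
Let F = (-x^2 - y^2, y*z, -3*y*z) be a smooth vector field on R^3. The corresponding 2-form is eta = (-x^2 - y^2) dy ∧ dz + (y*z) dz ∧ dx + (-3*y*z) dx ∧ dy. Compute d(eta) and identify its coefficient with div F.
d(eta) = (-2*x - 3*y + z) dx ∧ dy ∧ dz; div F = -2*x - 3*y + z

For a 2-form in R^3 of the form above, applying d gives a 3-form with coefficient ∂P/∂x + ∂Q/∂y + ∂R/∂z:
  ∂P/∂x = -2*x
  ∂Q/∂y = z
  ∂R/∂z = -3*y
Sum = -2*x - 3*y + z, which is exactly div F.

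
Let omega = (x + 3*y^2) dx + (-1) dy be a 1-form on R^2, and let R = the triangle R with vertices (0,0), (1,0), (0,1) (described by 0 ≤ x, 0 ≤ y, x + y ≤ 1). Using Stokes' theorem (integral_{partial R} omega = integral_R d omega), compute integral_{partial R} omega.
integral_(partial R) omega = -1

Stokes: integral_partial_R omega = integral_R d omega with d omega = (∂Q/∂x - ∂P/∂y) dx ∧ dy.
  ∂Q/∂x = 0
  ∂P/∂y = 6*y
  integrand = ∂Q/∂x - ∂P/∂y = -6*y.
Integrating over R: integral_0^1 integral_0^{1-x} (-6*y) dy dx = -1.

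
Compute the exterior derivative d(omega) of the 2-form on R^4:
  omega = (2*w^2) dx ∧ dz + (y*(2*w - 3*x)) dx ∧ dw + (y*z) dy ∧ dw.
d(omega) = (4*w) dx ∧ dz ∧ dw + (-2*w + 3*x) dx ∧ dy ∧ dw + (-y) dy ∧ dz ∧ dw

For a 2-form omega = sum_{i<j} g_{ij} dx_i ∧ dx_j, the exterior derivative is
  d(omega) = sum_{i<j} d(g_{ij}) ∧ dx_i ∧ dx_j = sum_{i<j, k} (∂g_{ij}/∂x_k) dx_k ∧ dx_i ∧ dx_j.
Expand each term, using dx_k ∧ dx_i ∧ dx_j = sgn(permutation) dx_{(a)} ∧ dx_{(b)} ∧ dx_{(c)} with (a < b < c) sorted:
  d(2*w^2) includes (∂/∂w)(2*w^2) dw = (4*w) dw, which multiplied by dx ∧ dz gives (4*w) dx ∧ dz ∧ dw
  d(y*(2*w - 3*x)) includes (∂/∂y)(y*(2*w - 3*x)) dy = (2*w - 3*x) dy, which multiplied by dx ∧ dw gives (-2*w + 3*x) dx ∧ dy ∧ dw
  d(y*z) includes (∂/∂z)(y*z) dz = (y) dz, which multiplied by dy ∧ dw gives (-y) dy ∧ dz ∧ dw
Collecting like 3-forms: d(omega) = (4*w) dx ∧ dz ∧ dw + (-2*w + 3*x) dx ∧ dy ∧ dw + (-y) dy ∧ dz ∧ dw.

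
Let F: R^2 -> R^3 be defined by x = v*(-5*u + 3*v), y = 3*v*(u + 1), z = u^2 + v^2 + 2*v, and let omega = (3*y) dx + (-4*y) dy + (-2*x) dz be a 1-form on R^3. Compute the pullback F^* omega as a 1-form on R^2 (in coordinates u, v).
F^* omega = (v*(20*u^2 - 93*u*v - 81*v)) du + (v*(-81*u^2 + 74*u*v - 97*u - 12*v^2 + 42*v - 36)) dv

Using F^*(f dg) = (f ∘ F) d(g ∘ F), substitute each coordinate x_i by F_i(u, v) in f_i, and replace dx_i by d F_i = (∂F_i/∂u) du + (∂F_i/∂v) dv.
  For the x component: f_1(F) = 9*v*(u + 1); d F_1 = (-5*v) du + (-5*u + 6*v) dv
  For the y component: f_2(F) = 12*v*(-u - 1); d F_2 = (3*v) du + (3*u + 3) dv
  For the z component: f_3(F) = 2*v*(5*u - 3*v); d F_3 = (2*u) du + (2*v + 2) dv
Combining and collecting du, dv coefficients:
  coeff of du: v*(20*u^2 - 93*u*v - 81*v)
  coeff of dv: v*(-81*u^2 + 74*u*v - 97*u - 12*v^2 + 42*v - 36)
F^* omega = (v*(20*u^2 - 93*u*v - 81*v)) du + (v*(-81*u^2 + 74*u*v - 97*u - 12*v^2 + 42*v - 36)) dv.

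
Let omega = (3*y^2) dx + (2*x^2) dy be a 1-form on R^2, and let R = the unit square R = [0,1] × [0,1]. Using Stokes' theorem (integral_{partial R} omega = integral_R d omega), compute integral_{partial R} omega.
integral_(partial R) omega = -1

Stokes: integral_partial_R omega = integral_R d omega with d omega = (∂Q/∂x - ∂P/∂y) dx ∧ dy.
  ∂Q/∂x = 4*x
  ∂P/∂y = 6*y
  integrand = ∂Q/∂x - ∂P/∂y = 4*x - 6*y.
Integrating over R: integral_0^1 integral_0^1 (4*x - 6*y) dx dy = -1.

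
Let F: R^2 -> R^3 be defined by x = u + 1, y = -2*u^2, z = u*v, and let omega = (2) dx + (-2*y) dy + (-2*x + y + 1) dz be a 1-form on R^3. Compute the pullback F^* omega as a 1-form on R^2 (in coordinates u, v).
F^* omega = (-16*u^3 - 2*u^2*v - 2*u*v - v + 2) du + (u*(-2*u^2 - 2*u - 1)) dv

Using F^*(f dg) = (f ∘ F) d(g ∘ F), substitute each coordinate x_i by F_i(u, v) in f_i, and replace dx_i by d F_i = (∂F_i/∂u) du + (∂F_i/∂v) dv.
  For the x component: f_1(F) = 2; d F_1 = (1) du + (0) dv
  For the y component: f_2(F) = 4*u^2; d F_2 = (-4*u) du + (0) dv
  For the z component: f_3(F) = -2*u^2 - 2*u - 1; d F_3 = (v) du + (u) dv
Combining and collecting du, dv coefficients:
  coeff of du: -16*u^3 - 2*u^2*v - 2*u*v - v + 2
  coeff of dv: u*(-2*u^2 - 2*u - 1)
F^* omega = (-16*u^3 - 2*u^2*v - 2*u*v - v + 2) du + (u*(-2*u^2 - 2*u - 1)) dv.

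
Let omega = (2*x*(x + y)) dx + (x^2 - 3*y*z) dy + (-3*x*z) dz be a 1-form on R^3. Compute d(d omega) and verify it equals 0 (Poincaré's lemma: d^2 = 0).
d(d omega) = 0

Step 1: d omega = sum_{i<j} (∂f_j/∂x_i - ∂f_i/∂x_j) dx_i ∧ dx_j:
  coeff of dx ∧ dy: 0
  coeff of dx ∧ dz: -3*z
  coeff of dy ∧ dz: 3*y
Step 2: Apply d again to each 2-form coefficient. The only possible 3-form in R^3 is dx ∧ dy ∧ dz, with coefficient
  ∂(coeff of dy∧dz)/∂x - ∂(coeff of dx∧dz)/∂y + ∂(coeff of dx∧dy)/∂z
  = ∂/∂x (3*y) - ∂/∂y (-3*z) + ∂/∂z (0).
Each of these terms simplifies to sums of mixed partials that cancel in pairs. The result is 0 (by equality of mixed partials for smooth functions — Schwarz / Clairaut).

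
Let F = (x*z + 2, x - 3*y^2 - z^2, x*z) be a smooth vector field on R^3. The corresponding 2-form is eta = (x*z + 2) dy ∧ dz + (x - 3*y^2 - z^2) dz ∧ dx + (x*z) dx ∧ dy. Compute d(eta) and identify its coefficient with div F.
d(eta) = (x - 6*y + z) dx ∧ dy ∧ dz; div F = x - 6*y + z

For a 2-form in R^3 of the form above, applying d gives a 3-form with coefficient ∂P/∂x + ∂Q/∂y + ∂R/∂z:
  ∂P/∂x = z
  ∂Q/∂y = -6*y
  ∂R/∂z = x
Sum = x - 6*y + z, which is exactly div F.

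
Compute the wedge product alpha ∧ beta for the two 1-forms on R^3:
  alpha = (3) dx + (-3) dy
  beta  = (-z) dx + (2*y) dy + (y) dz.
alpha ∧ beta = (6*y - 3*z) dx ∧ dy + (3*y) dx ∧ dz + (-3*y) dy ∧ dz

Distribute the wedge, using dx_i ∧ dx_j = -dx_j ∧ dx_i and dx_i ∧ dx_i = 0. For each pair (i, j) with i < j, the coefficient of dx_i ∧ dx_j in alpha ∧ beta is (alpha_i * beta_j - alpha_j * beta_i). Collecting: alpha ∧ beta = (6*y - 3*z) dx ∧ dy + (3*y) dx ∧ dz + (-3*y) dy ∧ dz.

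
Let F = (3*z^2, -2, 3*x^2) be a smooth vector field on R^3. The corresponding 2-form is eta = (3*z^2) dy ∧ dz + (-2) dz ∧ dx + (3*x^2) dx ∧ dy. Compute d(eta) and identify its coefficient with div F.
d(eta) = (0) dx ∧ dy ∧ dz; div F = 0

For a 2-form in R^3 of the form above, applying d gives a 3-form with coefficient ∂P/∂x + ∂Q/∂y + ∂R/∂z:
  ∂P/∂x = 0
  ∂Q/∂y = 0
  ∂R/∂z = 0
Sum = 0, which is exactly div F.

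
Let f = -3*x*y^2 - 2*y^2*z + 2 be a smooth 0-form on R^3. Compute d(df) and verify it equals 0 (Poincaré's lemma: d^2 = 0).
d(df) = 0

Step 1: df = sum_i (∂f/∂x_i) dx_i = (-3*y^2) dx + (2*y*(-3*x - 2*z)) dy + (-2*y^2) dz.
Step 2: Apply d again. Using the 1-form formula, the coefficient of dx ∧ dy in d(df) is ∂^2 f/∂x ∂y - ∂^2 f/∂y ∂x = (-6*y) - (-6*y) = 0 (equality of mixed partials for smooth f).
Similarly for dx ∧ dz and dy ∧ dz — all coefficients vanish. So d(df) = 0.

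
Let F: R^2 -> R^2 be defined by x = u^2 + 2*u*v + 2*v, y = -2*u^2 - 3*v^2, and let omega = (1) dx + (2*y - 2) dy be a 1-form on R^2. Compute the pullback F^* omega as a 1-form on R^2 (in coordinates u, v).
F^* omega = (16*u^3 + 24*u*v^2 + 10*u + 2*v) du + (24*u^2*v + 2*u + 36*v^3 + 12*v + 2) dv

Using F^*(f dg) = (f ∘ F) d(g ∘ F), substitute each coordinate x_i by F_i(u, v) in f_i, and replace dx_i by d F_i = (∂F_i/∂u) du + (∂F_i/∂v) dv.
  For the x component: f_1(F) = 1; d F_1 = (2*u + 2*v) du + (2*u + 2) dv
  For the y component: f_2(F) = -4*u^2 - 6*v^2 - 2; d F_2 = (-4*u) du + (-6*v) dv
Combining and collecting du, dv coefficients:
  coeff of du: 16*u^3 + 24*u*v^2 + 10*u + 2*v
  coeff of dv: 24*u^2*v + 2*u + 36*v^3 + 12*v + 2
F^* omega = (16*u^3 + 24*u*v^2 + 10*u + 2*v) du + (24*u^2*v + 2*u + 36*v^3 + 12*v + 2) dv.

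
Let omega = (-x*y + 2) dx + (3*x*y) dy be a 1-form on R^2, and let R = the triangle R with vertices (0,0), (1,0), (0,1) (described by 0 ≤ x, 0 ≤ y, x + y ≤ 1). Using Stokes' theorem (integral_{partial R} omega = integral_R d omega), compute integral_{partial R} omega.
integral_(partial R) omega = 2/3

Stokes: integral_partial_R omega = integral_R d omega with d omega = (∂Q/∂x - ∂P/∂y) dx ∧ dy.
  ∂Q/∂x = 3*y
  ∂P/∂y = -x
  integrand = ∂Q/∂x - ∂P/∂y = x + 3*y.
Integrating over R: integral_0^1 integral_0^{1-x} (x + 3*y) dy dx = 2/3.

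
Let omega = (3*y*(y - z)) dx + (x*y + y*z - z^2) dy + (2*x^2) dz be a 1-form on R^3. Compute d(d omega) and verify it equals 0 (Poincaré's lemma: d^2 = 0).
d(d omega) = 0

Step 1: d omega = sum_{i<j} (∂f_j/∂x_i - ∂f_i/∂x_j) dx_i ∧ dx_j:
  coeff of dx ∧ dy: -5*y + 3*z
  coeff of dx ∧ dz: 4*x + 3*y
  coeff of dy ∧ dz: -y + 2*z
Step 2: Apply d again to each 2-form coefficient. The only possible 3-form in R^3 is dx ∧ dy ∧ dz, with coefficient
  ∂(coeff of dy∧dz)/∂x - ∂(coeff of dx∧dz)/∂y + ∂(coeff of dx∧dy)/∂z
  = ∂/∂x (-y + 2*z) - ∂/∂y (4*x + 3*y) + ∂/∂z (-5*y + 3*z).
Each of these terms simplifies to sums of mixed partials that cancel in pairs. The result is 0 (by equality of mixed partials for smooth functions — Schwarz / Clairaut).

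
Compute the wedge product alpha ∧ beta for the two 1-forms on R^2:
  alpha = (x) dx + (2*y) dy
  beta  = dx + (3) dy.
alpha ∧ beta = (3*x - 2*y) dx ∧ dy

Distribute the wedge, using dx_i ∧ dx_j = -dx_j ∧ dx_i and dx_i ∧ dx_i = 0. For each pair (i, j) with i < j, the coefficient of dx_i ∧ dx_j in alpha ∧ beta is (alpha_i * beta_j - alpha_j * beta_i). Collecting: alpha ∧ beta = (3*x - 2*y) dx ∧ dy.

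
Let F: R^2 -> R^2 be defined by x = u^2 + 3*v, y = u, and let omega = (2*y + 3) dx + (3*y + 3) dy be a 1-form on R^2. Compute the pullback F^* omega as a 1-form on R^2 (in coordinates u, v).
F^* omega = (4*u^2 + 9*u + 3) du + (6*u + 9) dv

Using F^*(f dg) = (f ∘ F) d(g ∘ F), substitute each coordinate x_i by F_i(u, v) in f_i, and replace dx_i by d F_i = (∂F_i/∂u) du + (∂F_i/∂v) dv.
  For the x component: f_1(F) = 2*u + 3; d F_1 = (2*u) du + (3) dv
  For the y component: f_2(F) = 3*u + 3; d F_2 = (1) du + (0) dv
Combining and collecting du, dv coefficients:
  coeff of du: 4*u^2 + 9*u + 3
  coeff of dv: 6*u + 9
F^* omega = (4*u^2 + 9*u + 3) du + (6*u + 9) dv.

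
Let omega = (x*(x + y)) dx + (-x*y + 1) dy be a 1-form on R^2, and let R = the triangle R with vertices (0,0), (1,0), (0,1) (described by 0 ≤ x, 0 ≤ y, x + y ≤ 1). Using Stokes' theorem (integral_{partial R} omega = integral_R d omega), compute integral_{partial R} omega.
integral_(partial R) omega = -1/3

Stokes: integral_partial_R omega = integral_R d omega with d omega = (∂Q/∂x - ∂P/∂y) dx ∧ dy.
  ∂Q/∂x = -y
  ∂P/∂y = x
  integrand = ∂Q/∂x - ∂P/∂y = -x - y.
Integrating over R: integral_0^1 integral_0^{1-x} (-x - y) dy dx = -1/3.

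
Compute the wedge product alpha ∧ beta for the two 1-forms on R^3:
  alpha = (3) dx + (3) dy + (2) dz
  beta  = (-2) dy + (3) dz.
alpha ∧ beta = (-6) dx ∧ dy + (9) dx ∧ dz + (13) dy ∧ dz

Distribute the wedge, using dx_i ∧ dx_j = -dx_j ∧ dx_i and dx_i ∧ dx_i = 0. For each pair (i, j) with i < j, the coefficient of dx_i ∧ dx_j in alpha ∧ beta is (alpha_i * beta_j - alpha_j * beta_i). Collecting: alpha ∧ beta = (-6) dx ∧ dy + (9) dx ∧ dz + (13) dy ∧ dz.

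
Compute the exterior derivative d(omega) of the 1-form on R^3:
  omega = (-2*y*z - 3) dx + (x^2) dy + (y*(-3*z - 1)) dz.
d(omega) = (2*x + 2*z) dx ∧ dy + (2*y) dx ∧ dz + (-3*z - 1) dy ∧ dz

For a 1-form omega = sum_i f_i dx_i, the exterior derivative is
  d(omega) = sum_{i < j} (∂f_j/∂x_i - ∂f_i/∂x_j) dx_i ∧ dx_j.
  coefficient of dx ∧ dy: ∂f_2/∂x - ∂f_1/∂y = ∂(x^2)/∂x - ∂(-2*y*z - 3)/∂y = 2*x + 2*z
  coefficient of dx ∧ dz: ∂f_3/∂x - ∂f_1/∂z = ∂(y*(-3*z - 1))/∂x - ∂(-2*y*z - 3)/∂z = 2*y
  coefficient of dy ∧ dz: ∂f_3/∂y - ∂f_2/∂z = ∂(y*(-3*z - 1))/∂y - ∂(x^2)/∂z = -3*z - 1
Assembling: d(omega) = (2*x + 2*z) dx ∧ dy + (2*y) dx ∧ dz + (-3*z - 1) dy ∧ dz.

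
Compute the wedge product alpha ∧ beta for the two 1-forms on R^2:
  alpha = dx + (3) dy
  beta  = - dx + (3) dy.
alpha ∧ beta = (6) dx ∧ dy

Distribute the wedge, using dx_i ∧ dx_j = -dx_j ∧ dx_i and dx_i ∧ dx_i = 0. For each pair (i, j) with i < j, the coefficient of dx_i ∧ dx_j in alpha ∧ beta is (alpha_i * beta_j - alpha_j * beta_i). Collecting: alpha ∧ beta = (6) dx ∧ dy.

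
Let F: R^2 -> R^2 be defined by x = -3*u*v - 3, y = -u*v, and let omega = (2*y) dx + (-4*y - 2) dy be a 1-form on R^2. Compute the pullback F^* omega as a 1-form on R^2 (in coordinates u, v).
F^* omega = (2*v*(u*v + 1)) du + (2*u*(u*v + 1)) dv

Using F^*(f dg) = (f ∘ F) d(g ∘ F), substitute each coordinate x_i by F_i(u, v) in f_i, and replace dx_i by d F_i = (∂F_i/∂u) du + (∂F_i/∂v) dv.
  For the x component: f_1(F) = -2*u*v; d F_1 = (-3*v) du + (-3*u) dv
  For the y component: f_2(F) = 4*u*v - 2; d F_2 = (-v) du + (-u) dv
Combining and collecting du, dv coefficients:
  coeff of du: 2*v*(u*v + 1)
  coeff of dv: 2*u*(u*v + 1)
F^* omega = (2*v*(u*v + 1)) du + (2*u*(u*v + 1)) dv.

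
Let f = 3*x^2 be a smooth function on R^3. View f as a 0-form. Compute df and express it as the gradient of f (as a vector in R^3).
df = (6*x) dx + (0) dy + (0) dz; grad f = (6*x, 0, 0)

For a 0-form f, d f = (∂f/∂x) dx + (∂f/∂y) dy + (∂f/∂z) dz. The components of the vector representation are exactly the entries of grad f in Cartesian coordinates:
  ∂f/∂x = 6*x
  ∂f/∂y = 0
  ∂f/∂z = 0.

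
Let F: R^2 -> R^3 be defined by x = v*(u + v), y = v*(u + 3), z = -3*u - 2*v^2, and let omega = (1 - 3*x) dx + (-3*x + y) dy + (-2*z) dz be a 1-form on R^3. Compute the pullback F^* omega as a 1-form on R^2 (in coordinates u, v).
F^* omega = (-5*u*v^2 - 18*u - 6*v^3 - 9*v^2 + v) du + (-5*u^2*v - 12*u*v^2 - 27*u*v + u - 22*v^3 - 9*v^2 + 11*v) dv

Using F^*(f dg) = (f ∘ F) d(g ∘ F), substitute each coordinate x_i by F_i(u, v) in f_i, and replace dx_i by d F_i = (∂F_i/∂u) du + (∂F_i/∂v) dv.
  For the x component: f_1(F) = -3*u*v - 3*v^2 + 1; d F_1 = (v) du + (u + 2*v) dv
  For the y component: f_2(F) = v*(-2*u - 3*v + 3); d F_2 = (v) du + (u + 3) dv
  For the z component: f_3(F) = 6*u + 4*v^2; d F_3 = (-3) du + (-4*v) dv
Combining and collecting du, dv coefficients:
  coeff of du: -5*u*v^2 - 18*u - 6*v^3 - 9*v^2 + v
  coeff of dv: -5*u^2*v - 12*u*v^2 - 27*u*v + u - 22*v^3 - 9*v^2 + 11*v
F^* omega = (-5*u*v^2 - 18*u - 6*v^3 - 9*v^2 + v) du + (-5*u^2*v - 12*u*v^2 - 27*u*v + u - 22*v^3 - 9*v^2 + 11*v) dv.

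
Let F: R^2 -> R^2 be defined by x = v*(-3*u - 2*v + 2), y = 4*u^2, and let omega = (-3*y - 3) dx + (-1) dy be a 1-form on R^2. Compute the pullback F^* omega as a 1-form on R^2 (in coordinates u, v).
F^* omega = (36*u^2*v - 8*u + 9*v) du + (36*u^3 + 48*u^2*v - 24*u^2 + 9*u + 12*v - 6) dv

Using F^*(f dg) = (f ∘ F) d(g ∘ F), substitute each coordinate x_i by F_i(u, v) in f_i, and replace dx_i by d F_i = (∂F_i/∂u) du + (∂F_i/∂v) dv.
  For the x component: f_1(F) = -12*u^2 - 3; d F_1 = (-3*v) du + (-3*u - 4*v + 2) dv
  For the y component: f_2(F) = -1; d F_2 = (8*u) du + (0) dv
Combining and collecting du, dv coefficients:
  coeff of du: 36*u^2*v - 8*u + 9*v
  coeff of dv: 36*u^3 + 48*u^2*v - 24*u^2 + 9*u + 12*v - 6
F^* omega = (36*u^2*v - 8*u + 9*v) du + (36*u^3 + 48*u^2*v - 24*u^2 + 9*u + 12*v - 6) dv.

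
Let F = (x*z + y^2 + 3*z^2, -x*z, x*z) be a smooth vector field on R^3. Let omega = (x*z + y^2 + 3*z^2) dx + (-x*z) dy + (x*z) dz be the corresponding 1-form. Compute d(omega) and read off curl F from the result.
d(omega) = (x) dy ∧ dz + (x + 5*z) dz ∧ dx + (-2*y - z) dx ∧ dy; curl F = (x, x + 5*z, -2*y - z)

d omega = sum_{i<j} (∂f_j/∂x_i - ∂f_i/∂x_j) dx_i ∧ dx_j. Under the identification (dy ∧ dz, dz ∧ dx, dx ∧ dy) ↔ (e_x, e_y, e_z), the coefficients are exactly the components of curl F. Compute:
  ∂R/∂y - ∂Q/∂z = (0) - (-x) = x
  ∂P/∂z - ∂R/∂x = (x + 6*z) - (z) = x + 5*z
  ∂Q/∂x - ∂P/∂y = (-z) - (2*y) = -2*y - z.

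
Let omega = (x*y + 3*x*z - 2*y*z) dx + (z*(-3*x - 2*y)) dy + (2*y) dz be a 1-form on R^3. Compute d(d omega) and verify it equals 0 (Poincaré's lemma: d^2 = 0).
d(d omega) = 0

Step 1: d omega = sum_{i<j} (∂f_j/∂x_i - ∂f_i/∂x_j) dx_i ∧ dx_j:
  coeff of dx ∧ dy: -x - z
  coeff of dx ∧ dz: -3*x + 2*y
  coeff of dy ∧ dz: 3*x + 2*y + 2
Step 2: Apply d again to each 2-form coefficient. The only possible 3-form in R^3 is dx ∧ dy ∧ dz, with coefficient
  ∂(coeff of dy∧dz)/∂x - ∂(coeff of dx∧dz)/∂y + ∂(coeff of dx∧dy)/∂z
  = ∂/∂x (3*x + 2*y + 2) - ∂/∂y (-3*x + 2*y) + ∂/∂z (-x - z).
Each of these terms simplifies to sums of mixed partials that cancel in pairs. The result is 0 (by equality of mixed partials for smooth functions — Schwarz / Clairaut).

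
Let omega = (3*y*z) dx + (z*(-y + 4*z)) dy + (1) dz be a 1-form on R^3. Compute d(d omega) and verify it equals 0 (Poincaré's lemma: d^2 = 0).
d(d omega) = 0

Step 1: d omega = sum_{i<j} (∂f_j/∂x_i - ∂f_i/∂x_j) dx_i ∧ dx_j:
  coeff of dx ∧ dy: -3*z
  coeff of dx ∧ dz: -3*y
  coeff of dy ∧ dz: y - 8*z
Step 2: Apply d again to each 2-form coefficient. The only possible 3-form in R^3 is dx ∧ dy ∧ dz, with coefficient
  ∂(coeff of dy∧dz)/∂x - ∂(coeff of dx∧dz)/∂y + ∂(coeff of dx∧dy)/∂z
  = ∂/∂x (y - 8*z) - ∂/∂y (-3*y) + ∂/∂z (-3*z).
Each of these terms simplifies to sums of mixed partials that cancel in pairs. The result is 0 (by equality of mixed partials for smooth functions — Schwarz / Clairaut).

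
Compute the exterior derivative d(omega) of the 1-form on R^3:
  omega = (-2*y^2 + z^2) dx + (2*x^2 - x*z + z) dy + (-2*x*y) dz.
d(omega) = (4*x + 4*y - z) dx ∧ dy + (-2*y - 2*z) dx ∧ dz + (-x - 1) dy ∧ dz

For a 1-form omega = sum_i f_i dx_i, the exterior derivative is
  d(omega) = sum_{i < j} (∂f_j/∂x_i - ∂f_i/∂x_j) dx_i ∧ dx_j.
  coefficient of dx ∧ dy: ∂f_2/∂x - ∂f_1/∂y = ∂(2*x^2 - x*z + z)/∂x - ∂(-2*y^2 + z^2)/∂y = 4*x + 4*y - z
  coefficient of dx ∧ dz: ∂f_3/∂x - ∂f_1/∂z = ∂(-2*x*y)/∂x - ∂(-2*y^2 + z^2)/∂z = -2*y - 2*z
  coefficient of dy ∧ dz: ∂f_3/∂y - ∂f_2/∂z = ∂(-2*x*y)/∂y - ∂(2*x^2 - x*z + z)/∂z = -x - 1
Assembling: d(omega) = (4*x + 4*y - z) dx ∧ dy + (-2*y - 2*z) dx ∧ dz + (-x - 1) dy ∧ dz.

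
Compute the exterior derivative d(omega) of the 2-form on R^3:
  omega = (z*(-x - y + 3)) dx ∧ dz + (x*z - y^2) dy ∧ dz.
d(omega) = (2*z) dx ∧ dy ∧ dz

For a 2-form omega = sum_{i<j} g_{ij} dx_i ∧ dx_j, the exterior derivative is
  d(omega) = sum_{i<j} d(g_{ij}) ∧ dx_i ∧ dx_j = sum_{i<j, k} (∂g_{ij}/∂x_k) dx_k ∧ dx_i ∧ dx_j.
Expand each term, using dx_k ∧ dx_i ∧ dx_j = sgn(permutation) dx_{(a)} ∧ dx_{(b)} ∧ dx_{(c)} with (a < b < c) sorted:
  d(z*(-x - y + 3)) includes (∂/∂y)(z*(-x - y + 3)) dy = (-z) dy, which multiplied by dx ∧ dz gives (z) dx ∧ dy ∧ dz
  d(x*z - y^2) includes (∂/∂x)(x*z - y^2) dx = (z) dx, which multiplied by dy ∧ dz gives (z) dx ∧ dy ∧ dz
Collecting like 3-forms: d(omega) = (2*z) dx ∧ dy ∧ dz.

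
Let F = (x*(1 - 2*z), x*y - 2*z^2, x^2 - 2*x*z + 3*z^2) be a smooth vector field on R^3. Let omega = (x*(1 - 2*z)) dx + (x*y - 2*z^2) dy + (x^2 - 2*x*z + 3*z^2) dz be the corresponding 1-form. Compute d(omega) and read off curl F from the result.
d(omega) = (4*z) dy ∧ dz + (-4*x + 2*z) dz ∧ dx + (y) dx ∧ dy; curl F = (4*z, -4*x + 2*z, y)

d omega = sum_{i<j} (∂f_j/∂x_i - ∂f_i/∂x_j) dx_i ∧ dx_j. Under the identification (dy ∧ dz, dz ∧ dx, dx ∧ dy) ↔ (e_x, e_y, e_z), the coefficients are exactly the components of curl F. Compute:
  ∂R/∂y - ∂Q/∂z = (0) - (-4*z) = 4*z
  ∂P/∂z - ∂R/∂x = (-2*x) - (2*x - 2*z) = -4*x + 2*z
  ∂Q/∂x - ∂P/∂y = (y) - (0) = y.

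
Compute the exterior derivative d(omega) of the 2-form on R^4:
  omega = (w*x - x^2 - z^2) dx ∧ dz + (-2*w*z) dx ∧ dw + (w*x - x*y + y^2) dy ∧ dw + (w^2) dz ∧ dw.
d(omega) = (2*w + x) dx ∧ dz ∧ dw + (w - y) dx ∧ dy ∧ dw

For a 2-form omega = sum_{i<j} g_{ij} dx_i ∧ dx_j, the exterior derivative is
  d(omega) = sum_{i<j} d(g_{ij}) ∧ dx_i ∧ dx_j = sum_{i<j, k} (∂g_{ij}/∂x_k) dx_k ∧ dx_i ∧ dx_j.
Expand each term, using dx_k ∧ dx_i ∧ dx_j = sgn(permutation) dx_{(a)} ∧ dx_{(b)} ∧ dx_{(c)} with (a < b < c) sorted:
  d(w*x - x^2 - z^2) includes (∂/∂w)(w*x - x^2 - z^2) dw = (x) dw, which multiplied by dx ∧ dz gives (x) dx ∧ dz ∧ dw
  d(-2*w*z) includes (∂/∂z)(-2*w*z) dz = (-2*w) dz, which multiplied by dx ∧ dw gives (2*w) dx ∧ dz ∧ dw
  d(w*x - x*y + y^2) includes (∂/∂x)(w*x - x*y + y^2) dx = (w - y) dx, which multiplied by dy ∧ dw gives (w - y) dx ∧ dy ∧ dw
Collecting like 3-forms: d(omega) = (2*w + x) dx ∧ dz ∧ dw + (w - y) dx ∧ dy ∧ dw.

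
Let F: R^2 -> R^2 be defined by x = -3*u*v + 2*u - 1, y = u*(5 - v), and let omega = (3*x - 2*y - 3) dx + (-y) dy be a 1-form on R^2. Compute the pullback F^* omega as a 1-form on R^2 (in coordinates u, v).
F^* omega = (20*u*v^2 + 8*u*v - 33*u + 18*v - 12) du + (u*(20*u*v + 17*u + 18)) dv

Using F^*(f dg) = (f ∘ F) d(g ∘ F), substitute each coordinate x_i by F_i(u, v) in f_i, and replace dx_i by d F_i = (∂F_i/∂u) du + (∂F_i/∂v) dv.
  For the x component: f_1(F) = -7*u*v - 4*u - 6; d F_1 = (2 - 3*v) du + (-3*u) dv
  For the y component: f_2(F) = u*(v - 5); d F_2 = (5 - v) du + (-u) dv
Combining and collecting du, dv coefficients:
  coeff of du: 20*u*v^2 + 8*u*v - 33*u + 18*v - 12
  coeff of dv: u*(20*u*v + 17*u + 18)
F^* omega = (20*u*v^2 + 8*u*v - 33*u + 18*v - 12) du + (u*(20*u*v + 17*u + 18)) dv.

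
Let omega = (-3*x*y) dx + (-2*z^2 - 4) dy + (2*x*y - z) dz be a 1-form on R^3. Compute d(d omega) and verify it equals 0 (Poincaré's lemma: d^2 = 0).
d(d omega) = 0

Step 1: d omega = sum_{i<j} (∂f_j/∂x_i - ∂f_i/∂x_j) dx_i ∧ dx_j:
  coeff of dx ∧ dy: 3*x
  coeff of dx ∧ dz: 2*y
  coeff of dy ∧ dz: 2*x + 4*z
Step 2: Apply d again to each 2-form coefficient. The only possible 3-form in R^3 is dx ∧ dy ∧ dz, with coefficient
  ∂(coeff of dy∧dz)/∂x - ∂(coeff of dx∧dz)/∂y + ∂(coeff of dx∧dy)/∂z
  = ∂/∂x (2*x + 4*z) - ∂/∂y (2*y) + ∂/∂z (3*x).
Each of these terms simplifies to sums of mixed partials that cancel in pairs. The result is 0 (by equality of mixed partials for smooth functions — Schwarz / Clairaut).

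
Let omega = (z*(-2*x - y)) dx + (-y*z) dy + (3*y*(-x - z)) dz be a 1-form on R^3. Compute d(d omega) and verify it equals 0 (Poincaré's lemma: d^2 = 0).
d(d omega) = 0

Step 1: d omega = sum_{i<j} (∂f_j/∂x_i - ∂f_i/∂x_j) dx_i ∧ dx_j:
  coeff of dx ∧ dy: z
  coeff of dx ∧ dz: 2*x - 2*y
  coeff of dy ∧ dz: -3*x + y - 3*z
Step 2: Apply d again to each 2-form coefficient. The only possible 3-form in R^3 is dx ∧ dy ∧ dz, with coefficient
  ∂(coeff of dy∧dz)/∂x - ∂(coeff of dx∧dz)/∂y + ∂(coeff of dx∧dy)/∂z
  = ∂/∂x (-3*x + y - 3*z) - ∂/∂y (2*x - 2*y) + ∂/∂z (z).
Each of these terms simplifies to sums of mixed partials that cancel in pairs. The result is 0 (by equality of mixed partials for smooth functions — Schwarz / Clairaut).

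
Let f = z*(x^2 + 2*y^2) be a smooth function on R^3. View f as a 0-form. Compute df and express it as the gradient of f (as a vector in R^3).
df = (2*x*z) dx + (4*y*z) dy + (x^2 + 2*y^2) dz; grad f = (2*x*z, 4*y*z, x^2 + 2*y^2)

For a 0-form f, d f = (∂f/∂x) dx + (∂f/∂y) dy + (∂f/∂z) dz. The components of the vector representation are exactly the entries of grad f in Cartesian coordinates:
  ∂f/∂x = 2*x*z
  ∂f/∂y = 4*y*z
  ∂f/∂z = x^2 + 2*y^2.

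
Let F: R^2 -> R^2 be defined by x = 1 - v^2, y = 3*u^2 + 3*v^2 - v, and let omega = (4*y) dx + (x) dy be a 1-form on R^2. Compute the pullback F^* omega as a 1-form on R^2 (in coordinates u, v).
F^* omega = (6*u*(1 - v^2)) du + (-24*u^2*v - 30*v^3 + 9*v^2 + 6*v - 1) dv

Using F^*(f dg) = (f ∘ F) d(g ∘ F), substitute each coordinate x_i by F_i(u, v) in f_i, and replace dx_i by d F_i = (∂F_i/∂u) du + (∂F_i/∂v) dv.
  For the x component: f_1(F) = 12*u^2 + 12*v^2 - 4*v; d F_1 = (0) du + (-2*v) dv
  For the y component: f_2(F) = 1 - v^2; d F_2 = (6*u) du + (6*v - 1) dv
Combining and collecting du, dv coefficients:
  coeff of du: 6*u*(1 - v^2)
  coeff of dv: -24*u^2*v - 30*v^3 + 9*v^2 + 6*v - 1
F^* omega = (6*u*(1 - v^2)) du + (-24*u^2*v - 30*v^3 + 9*v^2 + 6*v - 1) dv.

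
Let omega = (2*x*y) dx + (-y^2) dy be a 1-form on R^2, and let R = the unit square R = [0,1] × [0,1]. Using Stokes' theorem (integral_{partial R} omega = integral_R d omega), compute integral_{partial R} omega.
integral_(partial R) omega = -1

Stokes: integral_partial_R omega = integral_R d omega with d omega = (∂Q/∂x - ∂P/∂y) dx ∧ dy.
  ∂Q/∂x = 0
  ∂P/∂y = 2*x
  integrand = ∂Q/∂x - ∂P/∂y = -2*x.
Integrating over R: integral_0^1 integral_0^1 (-2*x) dx dy = -1.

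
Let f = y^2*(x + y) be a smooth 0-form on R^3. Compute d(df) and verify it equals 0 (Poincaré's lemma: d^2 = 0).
d(df) = 0

Step 1: df = sum_i (∂f/∂x_i) dx_i = (y^2) dx + (y*(2*x + 3*y)) dy + (0) dz.
Step 2: Apply d again. Using the 1-form formula, the coefficient of dx ∧ dy in d(df) is ∂^2 f/∂x ∂y - ∂^2 f/∂y ∂x = (2*y) - (2*y) = 0 (equality of mixed partials for smooth f).
Similarly for dx ∧ dz and dy ∧ dz — all coefficients vanish. So d(df) = 0.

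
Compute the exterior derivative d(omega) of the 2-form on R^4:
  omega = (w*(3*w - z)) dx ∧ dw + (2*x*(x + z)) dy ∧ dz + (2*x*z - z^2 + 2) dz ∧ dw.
d(omega) = (w + 2*z) dx ∧ dz ∧ dw + (4*x + 2*z) dx ∧ dy ∧ dz

For a 2-form omega = sum_{i<j} g_{ij} dx_i ∧ dx_j, the exterior derivative is
  d(omega) = sum_{i<j} d(g_{ij}) ∧ dx_i ∧ dx_j = sum_{i<j, k} (∂g_{ij}/∂x_k) dx_k ∧ dx_i ∧ dx_j.
Expand each term, using dx_k ∧ dx_i ∧ dx_j = sgn(permutation) dx_{(a)} ∧ dx_{(b)} ∧ dx_{(c)} with (a < b < c) sorted:
  d(w*(3*w - z)) includes (∂/∂z)(w*(3*w - z)) dz = (-w) dz, which multiplied by dx ∧ dw gives (w) dx ∧ dz ∧ dw
  d(2*x*(x + z)) includes (∂/∂x)(2*x*(x + z)) dx = (4*x + 2*z) dx, which multiplied by dy ∧ dz gives (4*x + 2*z) dx ∧ dy ∧ dz
  d(2*x*z - z^2 + 2) includes (∂/∂x)(2*x*z - z^2 + 2) dx = (2*z) dx, which multiplied by dz ∧ dw gives (2*z) dx ∧ dz ∧ dw
Collecting like 3-forms: d(omega) = (w + 2*z) dx ∧ dz ∧ dw + (4*x + 2*z) dx ∧ dy ∧ dz.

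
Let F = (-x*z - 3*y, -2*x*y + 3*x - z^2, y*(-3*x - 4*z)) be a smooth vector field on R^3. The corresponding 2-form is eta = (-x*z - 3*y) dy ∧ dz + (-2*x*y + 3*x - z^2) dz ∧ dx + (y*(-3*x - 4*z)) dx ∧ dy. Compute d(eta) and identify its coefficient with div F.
d(eta) = (-2*x - 4*y - z) dx ∧ dy ∧ dz; div F = -2*x - 4*y - z

For a 2-form in R^3 of the form above, applying d gives a 3-form with coefficient ∂P/∂x + ∂Q/∂y + ∂R/∂z:
  ∂P/∂x = -z
  ∂Q/∂y = -2*x
  ∂R/∂z = -4*y
Sum = -2*x - 4*y - z, which is exactly div F.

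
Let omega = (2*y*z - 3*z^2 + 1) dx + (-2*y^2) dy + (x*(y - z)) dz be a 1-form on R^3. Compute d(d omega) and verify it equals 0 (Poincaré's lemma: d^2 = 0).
d(d omega) = 0

Step 1: d omega = sum_{i<j} (∂f_j/∂x_i - ∂f_i/∂x_j) dx_i ∧ dx_j:
  coeff of dx ∧ dy: -2*z
  coeff of dx ∧ dz: -y + 5*z
  coeff of dy ∧ dz: x
Step 2: Apply d again to each 2-form coefficient. The only possible 3-form in R^3 is dx ∧ dy ∧ dz, with coefficient
  ∂(coeff of dy∧dz)/∂x - ∂(coeff of dx∧dz)/∂y + ∂(coeff of dx∧dy)/∂z
  = ∂/∂x (x) - ∂/∂y (-y + 5*z) + ∂/∂z (-2*z).
Each of these terms simplifies to sums of mixed partials that cancel in pairs. The result is 0 (by equality of mixed partials for smooth functions — Schwarz / Clairaut).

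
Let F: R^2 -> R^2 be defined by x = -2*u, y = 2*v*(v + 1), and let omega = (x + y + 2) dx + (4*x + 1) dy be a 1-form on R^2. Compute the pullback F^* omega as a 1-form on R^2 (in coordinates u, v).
F^* omega = (4*u - 4*v^2 - 4*v - 4) du + (-32*u*v - 16*u + 4*v + 2) dv

Using F^*(f dg) = (f ∘ F) d(g ∘ F), substitute each coordinate x_i by F_i(u, v) in f_i, and replace dx_i by d F_i = (∂F_i/∂u) du + (∂F_i/∂v) dv.
  For the x component: f_1(F) = -2*u + 2*v^2 + 2*v + 2; d F_1 = (-2) du + (0) dv
  For the y component: f_2(F) = 1 - 8*u; d F_2 = (0) du + (4*v + 2) dv
Combining and collecting du, dv coefficients:
  coeff of du: 4*u - 4*v^2 - 4*v - 4
  coeff of dv: -32*u*v - 16*u + 4*v + 2
F^* omega = (4*u - 4*v^2 - 4*v - 4) du + (-32*u*v - 16*u + 4*v + 2) dv.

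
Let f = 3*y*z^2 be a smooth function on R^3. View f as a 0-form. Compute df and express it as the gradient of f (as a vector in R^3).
df = (0) dx + (3*z^2) dy + (6*y*z) dz; grad f = (0, 3*z^2, 6*y*z)

For a 0-form f, d f = (∂f/∂x) dx + (∂f/∂y) dy + (∂f/∂z) dz. The components of the vector representation are exactly the entries of grad f in Cartesian coordinates:
  ∂f/∂x = 0
  ∂f/∂y = 3*z^2
  ∂f/∂z = 6*y*z.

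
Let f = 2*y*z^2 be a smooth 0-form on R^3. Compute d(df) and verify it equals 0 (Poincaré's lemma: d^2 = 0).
d(df) = 0

Step 1: df = sum_i (∂f/∂x_i) dx_i = (0) dx + (2*z^2) dy + (4*y*z) dz.
Step 2: Apply d again. Using the 1-form formula, the coefficient of dx ∧ dy in d(df) is ∂^2 f/∂x ∂y - ∂^2 f/∂y ∂x = (0) - (0) = 0 (equality of mixed partials for smooth f).
Similarly for dx ∧ dz and dy ∧ dz — all coefficients vanish. So d(df) = 0.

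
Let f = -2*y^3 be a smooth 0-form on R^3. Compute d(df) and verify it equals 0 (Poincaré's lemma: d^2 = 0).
d(df) = 0

Step 1: df = sum_i (∂f/∂x_i) dx_i = (0) dx + (-6*y^2) dy + (0) dz.
Step 2: Apply d again. Using the 1-form formula, the coefficient of dx ∧ dy in d(df) is ∂^2 f/∂x ∂y - ∂^2 f/∂y ∂x = (0) - (0) = 0 (equality of mixed partials for smooth f).
Similarly for dx ∧ dz and dy ∧ dz — all coefficients vanish. So d(df) = 0.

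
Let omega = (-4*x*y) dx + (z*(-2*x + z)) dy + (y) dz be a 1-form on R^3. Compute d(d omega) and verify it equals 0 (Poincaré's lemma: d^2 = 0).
d(d omega) = 0

Step 1: d omega = sum_{i<j} (∂f_j/∂x_i - ∂f_i/∂x_j) dx_i ∧ dx_j:
  coeff of dx ∧ dy: 4*x - 2*z
  coeff of dx ∧ dz: 0
  coeff of dy ∧ dz: 2*x - 2*z + 1
Step 2: Apply d again to each 2-form coefficient. The only possible 3-form in R^3 is dx ∧ dy ∧ dz, with coefficient
  ∂(coeff of dy∧dz)/∂x - ∂(coeff of dx∧dz)/∂y + ∂(coeff of dx∧dy)/∂z
  = ∂/∂x (2*x - 2*z + 1) - ∂/∂y (0) + ∂/∂z (4*x - 2*z).
Each of these terms simplifies to sums of mixed partials that cancel in pairs. The result is 0 (by equality of mixed partials for smooth functions — Schwarz / Clairaut).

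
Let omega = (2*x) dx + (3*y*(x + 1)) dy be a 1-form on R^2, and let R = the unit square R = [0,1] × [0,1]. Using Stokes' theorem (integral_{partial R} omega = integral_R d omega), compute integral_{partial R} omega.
integral_(partial R) omega = 3/2

Stokes: integral_partial_R omega = integral_R d omega with d omega = (∂Q/∂x - ∂P/∂y) dx ∧ dy.
  ∂Q/∂x = 3*y
  ∂P/∂y = 0
  integrand = ∂Q/∂x - ∂P/∂y = 3*y.
Integrating over R: integral_0^1 integral_0^1 (3*y) dx dy = 3/2.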